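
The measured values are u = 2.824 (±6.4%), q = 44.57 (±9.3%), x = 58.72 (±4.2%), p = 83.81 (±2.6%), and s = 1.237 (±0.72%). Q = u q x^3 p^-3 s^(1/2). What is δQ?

8.97

Since Q is a product/quotient, work with relative uncertainties:
  (1·δu/u)² = (1×0.0640)² = 0.00410;  (1·δq/q)² = (1×0.0930)² = 0.00865;  (3·δx/x)² = (3×0.0420)² = 0.0159;  (-3·δp/p)² = (-3×0.0260)² = 0.00608;  (½·δs/s)² = (0.5×0.00720)² = 1.3e-05
δQ/Q = √(0.0347) = 0.186
Q = 48.15, so δQ = 0.186 × 48.15 = 8.97.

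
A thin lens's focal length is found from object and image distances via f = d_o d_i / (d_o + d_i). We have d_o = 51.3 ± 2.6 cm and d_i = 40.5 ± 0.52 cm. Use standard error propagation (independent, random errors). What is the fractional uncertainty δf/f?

0.0235

∂f/∂d_o = (d_i/(d_o+d_i))² = 0.195;  ∂f/∂d_i = (d_o/(d_o+d_i))² = 0.312
δf = √((∂f/∂d_o · δd_o)² + (∂f/∂d_i · δd_i)²) = √(0.256 + 0.0264) = 0.531 cm
f = 22.6 cm, so δf/f = 0.531/22.6 = 0.0235.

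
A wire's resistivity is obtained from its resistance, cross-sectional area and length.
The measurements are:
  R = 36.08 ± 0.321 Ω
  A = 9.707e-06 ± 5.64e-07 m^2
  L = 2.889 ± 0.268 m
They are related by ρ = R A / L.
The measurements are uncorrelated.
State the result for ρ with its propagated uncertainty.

For a monomial ρ ∝ R, A, L^-1, fractional errors add in quadrature:
  (1·δR/R)² = (1×0.00890)² = 7.92e-05;  (1·δA/A)² = (1×0.0581)² = 0.00338;  (-1·δL/L)² = (-1×0.0928)² = 0.00861
δρ/ρ = √(0.0121) = 0.110
ρ = 0.0001212 Ω·m, so δρ = 0.110 × 0.0001212 = 1.33e-05 Ω·m.

(1.212 ± 0.133) × 10^-4 Ω·m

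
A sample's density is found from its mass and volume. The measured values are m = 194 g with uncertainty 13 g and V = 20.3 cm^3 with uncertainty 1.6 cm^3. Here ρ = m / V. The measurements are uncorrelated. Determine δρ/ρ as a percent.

10.3%

Products/powers → add relative errors in quadrature, weighted by exponent:
  (1·δm/m)² = (1×0.0670)² = 0.00449;  (-1·δV/V)² = (-1×0.0788)² = 0.00621
δρ/ρ = √(0.0107) = 0.103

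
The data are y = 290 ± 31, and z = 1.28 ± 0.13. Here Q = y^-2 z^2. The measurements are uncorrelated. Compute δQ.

Each factor contributes (exponent × relative error)² to (δQ/Q)²:
  (-2·δy/y)² = (-2×0.107)² = 0.0457;  (2·δz/z)² = (2×0.102)² = 0.0413
δQ/Q = √(0.0870) = 0.295
Q = 1.95e-05, so δQ = 0.295 × 1.95e-05 = 5.75e-06.

5.75e-06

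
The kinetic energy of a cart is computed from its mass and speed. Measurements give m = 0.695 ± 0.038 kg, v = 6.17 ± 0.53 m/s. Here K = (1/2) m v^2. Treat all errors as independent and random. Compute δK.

For a monomial K ∝ m, v^2, fractional errors add in quadrature:
  (1·δm/m)² = (1×0.0547)² = 0.00299;  (2·δv/v)² = (2×0.0859)² = 0.0295
δK/K = √(0.0325) = 0.180
K = 13.2 J, so δK = 0.180 × 13.2 = 2.39 J.

2.39 J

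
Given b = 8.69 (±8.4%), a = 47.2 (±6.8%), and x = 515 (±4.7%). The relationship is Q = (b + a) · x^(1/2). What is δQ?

80.4

Let u = b + a = 55.9. δu = √(δb² + δa²) = √(0.533 + 10.3) = 3.29, so δu/u = 0.0589.
Q is then a monomial in u, x:
δQ/Q = √((δu/u)² + (½·δx/x)²) = √(0.00347 + 0.000552) = 0.0634
Q = 1270, so δQ = 0.0634 × 1270 = 80.4.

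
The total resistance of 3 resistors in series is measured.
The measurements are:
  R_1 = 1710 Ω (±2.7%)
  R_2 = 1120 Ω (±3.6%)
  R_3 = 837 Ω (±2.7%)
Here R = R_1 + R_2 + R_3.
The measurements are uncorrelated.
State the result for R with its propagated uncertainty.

3670 ± 65.3 Ω

For a sum/difference, combine absolute errors in quadrature:
  (δR_1)² = 2130;  (δR_2)² = 1630;  (δR_3)² = 511
δR = √(4270) = 65.3 Ω
R = 3670 Ω.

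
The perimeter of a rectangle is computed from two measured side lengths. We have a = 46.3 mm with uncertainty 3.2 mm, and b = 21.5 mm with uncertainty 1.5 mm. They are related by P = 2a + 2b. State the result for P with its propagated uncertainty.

Sums and differences: (δP)² = Σ (cᵢ δxᵢ)².
  (2·δa)² = 41.0;  (2·δb)² = 9.00
δP = √(50.0) = 7.07 mm
P = 136 mm.

136 ± 7.07 mm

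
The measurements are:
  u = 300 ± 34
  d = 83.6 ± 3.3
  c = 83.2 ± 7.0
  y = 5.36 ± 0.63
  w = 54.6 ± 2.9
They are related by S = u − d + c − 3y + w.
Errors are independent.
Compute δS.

35.0

Each term contributes (cᵢ δxᵢ)² to (δS)²:
  (δu)² = 1160;  (δd)² = 10.9;  (δc)² = 49.0;  (3·δy)² = 3.57;  (δw)² = 8.41
δS = √(1230) = 35.0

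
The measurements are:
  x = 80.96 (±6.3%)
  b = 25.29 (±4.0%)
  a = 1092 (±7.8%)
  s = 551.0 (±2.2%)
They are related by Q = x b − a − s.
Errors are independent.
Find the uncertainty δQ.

175

Let p = x·b = 2047. δp/p = √((1·δx/x)² + (1·δb/b)²) = √(0.00397 + 0.00160) = 0.0746, so δp = 153.
Q = p − a − s: δQ = √(δp² + δa² + δs²) = √(23300 + 7250 + 147) = 175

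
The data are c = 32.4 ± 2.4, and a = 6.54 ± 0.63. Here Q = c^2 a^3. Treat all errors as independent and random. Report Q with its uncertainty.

(2.94 ± 0.954) × 10^5

Each factor contributes (exponent × relative error)² to (δQ/Q)²:
  (2·δc/c)² = (2×0.0741)² = 0.0219;  (3·δa/a)² = (3×0.0963)² = 0.0835
δQ/Q = √(0.105) = 0.325
Q = 2.94e+05, so δQ = 0.325 × 2.94e+05 = 95400.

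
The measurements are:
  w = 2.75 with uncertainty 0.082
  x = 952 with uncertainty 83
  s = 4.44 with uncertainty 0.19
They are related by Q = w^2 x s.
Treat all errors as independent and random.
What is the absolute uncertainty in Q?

Each factor contributes (exponent × relative error)² to (δQ/Q)²:
  (2·δw/w)² = (2×0.0298)² = 0.00356;  (1·δx/x)² = (1×0.0872)² = 0.00760;  (1·δs/s)² = (1×0.0428)² = 0.00183
δQ/Q = √(0.0130) = 0.114
Q = 32000, so δQ = 0.114 × 32000 = 3640.

3640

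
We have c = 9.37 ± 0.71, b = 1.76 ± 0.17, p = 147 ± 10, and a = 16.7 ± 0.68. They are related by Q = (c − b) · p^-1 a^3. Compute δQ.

Let u = c − b = 7.61. δu = √(δc² + δb²) = √(0.504 + 0.0289) = 0.730, so δu/u = 0.0959.
Q is then a monomial in u, p, a:
δQ/Q = √((δu/u)² + (-1·δp/p)² + (3·δa/a)²) = √(0.00920 + 0.00463 + 0.0149) = 0.170
Q = 241, so δQ = 0.170 × 241 = 40.9.

40.9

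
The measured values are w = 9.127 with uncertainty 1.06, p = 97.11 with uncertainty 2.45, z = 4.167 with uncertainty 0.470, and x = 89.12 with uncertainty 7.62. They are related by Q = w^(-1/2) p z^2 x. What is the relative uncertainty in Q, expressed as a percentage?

Products/powers → add relative errors in quadrature, weighted by exponent:
  (−½·δw/w)² = (-0.5×0.116)² = 0.00337;  (1·δp/p)² = (1×0.0252)² = 0.000637;  (2·δz/z)² = (2×0.113)² = 0.0509;  (1·δx/x)² = (1×0.0855)² = 0.00731
δQ/Q = √(0.0622) = 0.249

24.9%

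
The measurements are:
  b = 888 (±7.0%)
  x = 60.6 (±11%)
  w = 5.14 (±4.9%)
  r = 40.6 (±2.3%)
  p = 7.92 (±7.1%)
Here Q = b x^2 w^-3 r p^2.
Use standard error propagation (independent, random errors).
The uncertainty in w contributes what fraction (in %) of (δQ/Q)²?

(δQ/Q)² = (1·δb/b)² + (2·δx/x)² + (-3·δw/w)² + (1·δr/r)² + (2·δp/p)²
  b term: (1×0.0700)² = 0.00490
  x term: (2×0.110)² = 0.0484
  w term: (-3×0.0490)² = 0.0216
  r term: (1×0.0230)² = 0.000529
  p term: (2×0.0710)² = 0.0202
Total = 0.0956. Share from w = 0.0216/0.0956 = 0.226.

22.6%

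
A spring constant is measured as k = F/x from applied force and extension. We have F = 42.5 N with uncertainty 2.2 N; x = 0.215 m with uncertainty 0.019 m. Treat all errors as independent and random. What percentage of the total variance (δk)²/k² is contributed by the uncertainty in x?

(δk/k)² = (1·δF/F)² + (-1·δx/x)²
  F term: (1×0.0518)² = 0.00268
  x term: (-1×0.0884)² = 0.00781
Total = 0.0105. Share from x = 0.00781/0.0105 = 0.745.

74.5%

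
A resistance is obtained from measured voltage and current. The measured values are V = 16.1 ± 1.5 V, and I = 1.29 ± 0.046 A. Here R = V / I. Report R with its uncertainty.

Since R is a product/quotient, work with relative uncertainties:
  (1·δV/V)² = (1×0.0932)² = 0.00868;  (-1·δI/I)² = (-1×0.0357)² = 0.00127
δR/R = √(0.00995) = 0.0998
R = 12.5 Ω, so δR = 0.0998 × 12.5 = 1.25 Ω.

12.5 ± 1.25 Ω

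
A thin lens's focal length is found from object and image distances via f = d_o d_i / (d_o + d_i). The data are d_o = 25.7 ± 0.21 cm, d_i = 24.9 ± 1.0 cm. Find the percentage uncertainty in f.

2.08%

∂f/∂d_o = (d_i/(d_o+d_i))² = 0.242;  ∂f/∂d_i = (d_o/(d_o+d_i))² = 0.258
δf = √((∂f/∂d_o · δd_o)² + (∂f/∂d_i · δd_i)²) = √(0.00259 + 0.0665) = 0.263 cm
f = 12.6 cm, so δf/f = 0.263/12.6 = 0.0208.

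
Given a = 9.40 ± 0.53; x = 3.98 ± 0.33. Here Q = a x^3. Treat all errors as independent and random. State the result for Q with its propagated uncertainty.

593 ± 151

Since Q is a product/quotient, work with relative uncertainties:
  (1·δa/a)² = (1×0.0564)² = 0.00318;  (3·δx/x)² = (3×0.0829)² = 0.0619
δQ/Q = √(0.0651) = 0.255
Q = 593, so δQ = 0.255 × 593 = 151.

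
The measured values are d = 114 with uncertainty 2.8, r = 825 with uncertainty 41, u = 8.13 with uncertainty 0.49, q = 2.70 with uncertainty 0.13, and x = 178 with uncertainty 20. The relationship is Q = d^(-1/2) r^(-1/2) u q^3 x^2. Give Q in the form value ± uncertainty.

Q is a product of powers, so relative uncertainties combine in quadrature:
  (−½·δd/d)² = (-0.5×0.0246)² = 0.000151;  (−½·δr/r)² = (-0.5×0.0497)² = 0.000617;  (1·δu/u)² = (1×0.0603)² = 0.00363;  (3·δq/q)² = (3×0.0481)² = 0.0209;  (2·δx/x)² = (2×0.112)² = 0.0505
δQ/Q = √(0.0758) = 0.275
Q = 16500, so δQ = 0.275 × 16500 = 4550.

16500 ± 4550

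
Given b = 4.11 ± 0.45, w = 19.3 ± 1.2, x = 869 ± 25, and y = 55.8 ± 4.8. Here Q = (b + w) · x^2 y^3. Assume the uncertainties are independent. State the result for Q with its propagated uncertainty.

Let u = b + w = 23.4. δu = √(δb² + δw²) = √(0.203 + 1.44) = 1.28, so δu/u = 0.0547.
Q is then a monomial in u, x, y:
δQ/Q = √((δu/u)² + (2·δx/x)² + (3·δy/y)²) = √(0.00300 + 0.00331 + 0.0666) = 0.270
Q = 3.07e+12, so δQ = 0.270 × 3.07e+12 = 8.29e+11.

(3.07 ± 0.829) × 10^12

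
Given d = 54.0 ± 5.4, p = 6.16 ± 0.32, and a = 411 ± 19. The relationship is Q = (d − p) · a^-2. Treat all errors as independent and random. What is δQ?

Let u = d − p = 47.8. δu = √(δd² + δp²) = √(29.2 + 0.102) = 5.41, so δu/u = 0.113.
Q is then a monomial in u, a:
δQ/Q = √((δu/u)² + (-2·δa/a)²) = √(0.0128 + 0.00855) = 0.146
Q = 0.000283, so δQ = 0.146 × 0.000283 = 4.14e-05.

4.14e-05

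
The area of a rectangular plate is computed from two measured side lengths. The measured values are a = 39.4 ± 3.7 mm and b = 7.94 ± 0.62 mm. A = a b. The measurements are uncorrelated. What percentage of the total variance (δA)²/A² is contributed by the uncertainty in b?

(δA/A)² = (1·δa/a)² + (1·δb/b)²
  a term: (1×0.0939)² = 0.00882
  b term: (1×0.0781)² = 0.00610
Total = 0.0149. Share from b = 0.00610/0.0149 = 0.409.

40.9%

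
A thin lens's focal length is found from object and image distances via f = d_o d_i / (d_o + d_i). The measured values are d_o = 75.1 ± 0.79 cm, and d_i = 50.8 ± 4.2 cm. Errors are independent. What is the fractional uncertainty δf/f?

∂f/∂d_o = (d_i/(d_o+d_i))² = 0.163;  ∂f/∂d_i = (d_o/(d_o+d_i))² = 0.356
δf = √((∂f/∂d_o · δd_o)² + (∂f/∂d_i · δd_i)²) = √(0.0165 + 2.23) = 1.50 cm
f = 30.3 cm, so δf/f = 1.50/30.3 = 0.0495.

0.0495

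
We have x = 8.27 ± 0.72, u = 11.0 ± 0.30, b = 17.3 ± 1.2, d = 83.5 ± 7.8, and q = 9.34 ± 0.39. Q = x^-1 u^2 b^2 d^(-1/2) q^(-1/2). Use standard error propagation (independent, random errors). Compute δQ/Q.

0.180

For a monomial Q ∝ x^-1, u^2, b^2, d^(-1/2), q^(-1/2), fractional errors add in quadrature:
  (-1·δx/x)² = (-1×0.0871)² = 0.00758;  (2·δu/u)² = (2×0.0273)² = 0.00298;  (2·δb/b)² = (2×0.0694)² = 0.0192;  (−½·δd/d)² = (-0.5×0.0934)² = 0.00218;  (−½·δq/q)² = (-0.5×0.0418)² = 0.000436
δQ/Q = √(0.0324) = 0.180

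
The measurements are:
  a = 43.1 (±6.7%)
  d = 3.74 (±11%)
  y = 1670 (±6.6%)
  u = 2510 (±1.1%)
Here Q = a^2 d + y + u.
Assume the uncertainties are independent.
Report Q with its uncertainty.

11100 ± 1210

Let p = a^2·d = 6950. δp/p = √((2·δa/a)² + (1·δd/d)²) = √(0.0180 + 0.0121) = 0.173, so δp = 1200.
Q = p + y + u: δQ = √(δp² + δy² + δu²) = √(1.45e+06 + 12100 + 762) = 1210
Q = 11100.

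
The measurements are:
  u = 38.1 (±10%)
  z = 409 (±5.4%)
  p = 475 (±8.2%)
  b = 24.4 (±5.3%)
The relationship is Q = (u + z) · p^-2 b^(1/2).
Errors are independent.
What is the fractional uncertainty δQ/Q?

0.174

Let w = u + z = 447. δw = √(δu² + δz²) = √(14.5 + 488) = 22.4, so δw/w = 0.0501.
Q is then a monomial in w, p, b:
δQ/Q = √((δw/w)² + (-2·δp/p)² + (½·δb/b)²) = √(0.00251 + 0.0269 + 0.000702) = 0.174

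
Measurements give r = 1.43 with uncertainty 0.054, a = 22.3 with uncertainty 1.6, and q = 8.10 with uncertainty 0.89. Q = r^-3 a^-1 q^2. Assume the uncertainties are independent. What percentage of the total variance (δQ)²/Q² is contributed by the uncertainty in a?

7.77%

(δQ/Q)² = (-3·δr/r)² + (-1·δa/a)² + (2·δq/q)²
  r term: (-3×0.0378)² = 0.0128
  a term: (-1×0.0717)² = 0.00515
  q term: (2×0.110)² = 0.0483
Total = 0.0663. Share from a = 0.00515/0.0663 = 0.0777.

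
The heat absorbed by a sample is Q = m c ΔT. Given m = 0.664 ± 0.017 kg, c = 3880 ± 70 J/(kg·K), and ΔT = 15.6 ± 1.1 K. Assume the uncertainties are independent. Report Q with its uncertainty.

40200 ± 3100 J

Q is a product of powers, so relative uncertainties combine in quadrature:
  (1·δm/m)² = (1×0.0256)² = 0.000655;  (1·δc/c)² = (1×0.0180)² = 0.000325;  (1·δΔT/ΔT)² = (1×0.0705)² = 0.00497
δQ/Q = √(0.00595) = 0.0772
Q = 40200 J, so δQ = 0.0772 × 40200 = 3100 J.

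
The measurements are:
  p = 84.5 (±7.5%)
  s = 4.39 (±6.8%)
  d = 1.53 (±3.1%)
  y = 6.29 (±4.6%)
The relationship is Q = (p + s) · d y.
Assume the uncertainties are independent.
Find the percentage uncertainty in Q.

Let u = p + s = 88.9. δu = √(δp² + δs²) = √(40.2 + 0.0891) = 6.34, so δu/u = 0.0714.
Q is then a monomial in u, d, y:
δQ/Q = √((δu/u)² + (1·δd/d)² + (1·δy/y)²) = √(0.00509 + 0.000961 + 0.00212) = 0.0904

9.04%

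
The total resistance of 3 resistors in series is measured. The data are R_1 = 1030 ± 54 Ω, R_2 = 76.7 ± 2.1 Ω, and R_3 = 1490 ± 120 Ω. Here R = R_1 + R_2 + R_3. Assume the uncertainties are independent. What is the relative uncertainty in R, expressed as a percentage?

Sums and differences: (δR)² = Σ (cᵢ δxᵢ)².
  (δR_1)² = 2920;  (δR_2)² = 4.41;  (δR_3)² = 14400
δR = √(17300) = 132 Ω
R = 2600 Ω, so δR/R = 132/2600 = 0.0507.

5.07%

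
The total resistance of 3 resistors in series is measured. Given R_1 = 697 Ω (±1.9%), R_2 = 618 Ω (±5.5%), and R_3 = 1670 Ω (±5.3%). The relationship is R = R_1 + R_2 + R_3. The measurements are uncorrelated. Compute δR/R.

0.0321

For a sum/difference, combine absolute errors in quadrature:
  (δR_1)² = 175;  (δR_2)² = 1160;  (δR_3)² = 7830
δR = √(9160) = 95.7 Ω
R = 2980 Ω, so δR/R = 95.7/2980 = 0.0321.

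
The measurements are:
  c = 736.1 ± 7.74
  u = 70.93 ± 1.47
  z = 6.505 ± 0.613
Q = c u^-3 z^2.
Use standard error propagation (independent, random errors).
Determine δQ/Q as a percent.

19.9%

Products/powers → add relative errors in quadrature, weighted by exponent:
  (1·δc/c)² = (1×0.0105)² = 0.000111;  (-3·δu/u)² = (-3×0.0207)² = 0.00387;  (2·δz/z)² = (2×0.0942)² = 0.0355
δQ/Q = √(0.0395) = 0.199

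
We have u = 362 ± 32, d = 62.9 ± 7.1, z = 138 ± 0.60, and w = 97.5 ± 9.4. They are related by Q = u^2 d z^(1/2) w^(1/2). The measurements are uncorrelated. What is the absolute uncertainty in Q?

2.06e+08

Products/powers → add relative errors in quadrature, weighted by exponent:
  (2·δu/u)² = (2×0.0884)² = 0.0313;  (1·δd/d)² = (1×0.113)² = 0.0127;  (½·δz/z)² = (0.5×0.00435)² = 4.73e-06;  (½·δw/w)² = (0.5×0.0964)² = 0.00232
δQ/Q = √(0.0463) = 0.215
Q = 9.56e+08, so δQ = 0.215 × 9.56e+08 = 2.06e+08.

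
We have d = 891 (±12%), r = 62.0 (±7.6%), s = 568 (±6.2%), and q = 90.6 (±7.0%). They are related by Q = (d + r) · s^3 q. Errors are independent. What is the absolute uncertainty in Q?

3.61e+12

Let u = d + r = 953. δu = √(δd² + δr²) = √(11400 + 22.2) = 107, so δu/u = 0.112.
Q is then a monomial in u, s, q:
δQ/Q = √((δu/u)² + (3·δs/s)² + (1·δq/q)²) = √(0.0126 + 0.0346 + 0.00490) = 0.228
Q = 1.58e+13, so δQ = 0.228 × 1.58e+13 = 3.61e+12.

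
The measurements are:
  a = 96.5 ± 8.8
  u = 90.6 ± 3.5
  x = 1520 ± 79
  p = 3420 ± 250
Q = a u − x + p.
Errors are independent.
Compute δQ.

Let w = a·u = 8740. δw/w = √((1·δa/a)² + (1·δu/u)²) = √(0.00832 + 0.00149) = 0.0990, so δw = 866.
Q = w − x + p: δQ = √(δw² + δx² + δp²) = √(7.5e+05 + 6240 + 62500) = 905

905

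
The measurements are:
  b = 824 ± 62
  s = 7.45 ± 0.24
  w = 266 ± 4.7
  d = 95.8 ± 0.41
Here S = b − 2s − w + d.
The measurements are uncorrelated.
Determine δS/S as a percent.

S is a linear combination, so absolute uncertainties add in quadrature:
  (δb)² = 3840;  (2·δs)² = 0.230;  (δw)² = 22.1;  (δd)² = 0.168
δS = √(3870) = 62.2
S = 639, so δS/S = 62.2/639 = 0.0973.

9.73%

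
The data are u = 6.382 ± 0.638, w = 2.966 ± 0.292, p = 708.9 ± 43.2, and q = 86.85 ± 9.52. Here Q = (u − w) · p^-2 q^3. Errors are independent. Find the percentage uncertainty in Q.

40.6%

Let h = u − w = 3.416. δh = √(δu² + δw²) = √(0.407 + 0.0853) = 0.702, so δh/h = 0.205.
Q is then a monomial in h, p, q:
δQ/Q = √((δh/h)² + (-2·δp/p)² + (3·δq/q)²) = √(0.0422 + 0.0149 + 0.108) = 0.406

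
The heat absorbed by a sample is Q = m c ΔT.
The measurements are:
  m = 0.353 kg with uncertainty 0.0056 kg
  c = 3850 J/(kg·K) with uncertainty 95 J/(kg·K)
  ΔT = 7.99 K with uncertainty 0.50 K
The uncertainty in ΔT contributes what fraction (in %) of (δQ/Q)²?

(δQ/Q)² = (1·δm/m)² + (1·δc/c)² + (1·δΔT/ΔT)²
  m term: (1×0.0159)² = 0.000252
  c term: (1×0.0247)² = 0.000609
  ΔT term: (1×0.0626)² = 0.00392
Total = 0.00478. Share from ΔT = 0.00392/0.00478 = 0.820.

82.0%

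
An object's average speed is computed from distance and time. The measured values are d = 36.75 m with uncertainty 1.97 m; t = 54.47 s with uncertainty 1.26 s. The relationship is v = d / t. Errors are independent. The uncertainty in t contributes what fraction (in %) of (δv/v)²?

15.7%

(δv/v)² = (1·δd/d)² + (-1·δt/t)²
  d term: (1×0.0536)² = 0.00287
  t term: (-1×0.0231)² = 0.000535
Total = 0.00341. Share from t = 0.000535/0.00341 = 0.157.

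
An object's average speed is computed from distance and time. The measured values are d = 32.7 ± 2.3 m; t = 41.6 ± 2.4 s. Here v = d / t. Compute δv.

0.0715 m/s

Relative error in a monomial: (δv/v)² = Σ (nᵢ · δxᵢ/xᵢ)².
  (1·δd/d)² = (1×0.0703)² = 0.00495;  (-1·δt/t)² = (-1×0.0577)² = 0.00333
δv/v = √(0.00828) = 0.0910
v = 0.786 m/s, so δv = 0.0910 × 0.786 = 0.0715 m/s.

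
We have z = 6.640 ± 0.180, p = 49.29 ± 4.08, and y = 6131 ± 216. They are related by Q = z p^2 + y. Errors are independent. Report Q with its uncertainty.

22260 ± 2710

Let w = z·p^2 = 16130. δw/w = √((1·δz/z)² + (2·δp/p)²) = √(0.000735 + 0.0274) = 0.168, so δw = 2710.
Q = w + y: δQ = √(δw² + δy²) = √(7.32e+06 + 46700) = 2710
Q = 22260.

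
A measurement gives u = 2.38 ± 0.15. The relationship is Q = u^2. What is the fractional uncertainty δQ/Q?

0.126

Q ∝ u^2, so δQ/Q = |2| · δu/u = 2 × 0.0630 = 0.126.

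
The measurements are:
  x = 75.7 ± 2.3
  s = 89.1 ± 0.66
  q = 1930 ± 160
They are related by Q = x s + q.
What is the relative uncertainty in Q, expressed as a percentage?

Let p = x·s = 6740. δp/p = √((1·δx/x)² + (1·δs/s)²) = √(0.000923 + 5.49e-05) = 0.0313, so δp = 211.
Q = p + q: δQ = √(δp² + δq²) = √(44500 + 25600) = 265
Q = 8670, so δQ/Q = 265/8670 = 0.0305.

3.05%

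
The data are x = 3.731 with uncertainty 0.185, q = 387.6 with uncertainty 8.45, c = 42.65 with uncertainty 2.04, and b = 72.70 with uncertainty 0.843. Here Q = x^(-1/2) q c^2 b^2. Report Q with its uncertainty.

(1.929 ± 0.200) × 10^9

For a monomial Q ∝ x^(-1/2), q, c^2, b^2, fractional errors add in quadrature:
  (−½·δx/x)² = (-0.5×0.0496)² = 0.000615;  (1·δq/q)² = (1×0.0218)² = 0.000475;  (2·δc/c)² = (2×0.0478)² = 0.00915;  (2·δb/b)² = (2×0.0116)² = 0.000538
δQ/Q = √(0.0108) = 0.104
Q = 1.929e+09, so δQ = 0.104 × 1.929e+09 = 2e+08.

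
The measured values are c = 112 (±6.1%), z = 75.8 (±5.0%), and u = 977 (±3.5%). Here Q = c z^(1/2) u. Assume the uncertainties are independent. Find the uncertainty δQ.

Each factor contributes (exponent × relative error)² to (δQ/Q)²:
  (1·δc/c)² = (1×0.0610)² = 0.00372;  (½·δz/z)² = (0.5×0.0500)² = 0.000625;  (1·δu/u)² = (1×0.0350)² = 0.00123
δQ/Q = √(0.00557) = 0.0746
Q = 9.53e+05, so δQ = 0.0746 × 9.53e+05 = 71100.

71100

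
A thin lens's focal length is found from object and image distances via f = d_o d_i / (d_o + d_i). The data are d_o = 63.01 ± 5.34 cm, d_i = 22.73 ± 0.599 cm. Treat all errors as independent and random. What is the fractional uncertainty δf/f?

∂f/∂d_o = (d_i/(d_o+d_i))² = 0.0703;  ∂f/∂d_i = (d_o/(d_o+d_i))² = 0.540
δf = √((∂f/∂d_o · δd_o)² + (∂f/∂d_i · δd_i)²) = √(0.141 + 0.105) = 0.495 cm
f = 16.70 cm, so δf/f = 0.495/16.70 = 0.0297.

0.0297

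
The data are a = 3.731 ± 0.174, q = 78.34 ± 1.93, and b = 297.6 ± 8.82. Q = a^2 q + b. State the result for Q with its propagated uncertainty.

1388 ± 106

Let p = a^2·q = 1091. δp/p = √((2·δa/a)² + (1·δq/q)²) = √(0.00870 + 0.000607) = 0.0965, so δp = 105.
Q = p + b: δQ = √(δp² + δb²) = √(11100 + 77.8) = 106
Q = 1388.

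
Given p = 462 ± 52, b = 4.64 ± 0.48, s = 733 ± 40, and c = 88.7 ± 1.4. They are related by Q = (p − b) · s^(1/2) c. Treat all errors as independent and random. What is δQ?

1.3e+05

Let u = p − b = 457. δu = √(δp² + δb²) = √(2700 + 0.230) = 52.0, so δu/u = 0.114.
Q is then a monomial in u, s, c:
δQ/Q = √((δu/u)² + (½·δs/s)² + (1·δc/c)²) = √(0.0129 + 0.000744 + 0.000249) = 0.118
Q = 1.1e+06, so δQ = 0.118 × 1.1e+06 = 1.3e+05.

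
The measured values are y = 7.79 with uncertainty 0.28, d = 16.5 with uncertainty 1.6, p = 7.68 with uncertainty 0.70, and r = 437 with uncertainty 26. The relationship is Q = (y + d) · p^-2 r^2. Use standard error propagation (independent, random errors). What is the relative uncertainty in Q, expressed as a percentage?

22.8%

Let u = y + d = 24.3. δu = √(δy² + δd²) = √(0.0784 + 2.56) = 1.62, so δu/u = 0.0669.
Q is then a monomial in u, p, r:
δQ/Q = √((δu/u)² + (-2·δp/p)² + (2·δr/r)²) = √(0.00447 + 0.0332 + 0.0142) = 0.228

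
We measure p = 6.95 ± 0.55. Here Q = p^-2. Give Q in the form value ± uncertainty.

Q ∝ p^-2, so δQ/Q = |-2| · δp/p = 2 × 0.0791 = 0.158.
Q = 0.0207, so δQ = 0.158 × 0.0207 = 0.00328.

0.0207 ± 0.00328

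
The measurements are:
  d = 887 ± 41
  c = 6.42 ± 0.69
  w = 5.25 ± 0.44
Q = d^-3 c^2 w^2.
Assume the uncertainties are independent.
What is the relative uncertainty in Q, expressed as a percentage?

30.6%

Relative error in a monomial: (δQ/Q)² = Σ (nᵢ · δxᵢ/xᵢ)².
  (-3·δd/d)² = (-3×0.0462)² = 0.0192;  (2·δc/c)² = (2×0.107)² = 0.0462;  (2·δw/w)² = (2×0.0838)² = 0.0281
δQ/Q = √(0.0935) = 0.306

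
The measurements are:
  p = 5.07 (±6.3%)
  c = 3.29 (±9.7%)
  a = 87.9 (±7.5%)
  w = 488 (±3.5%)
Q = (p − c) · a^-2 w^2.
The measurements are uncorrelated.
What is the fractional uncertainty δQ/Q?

Let u = p − c = 1.78. δu = √(δp² + δc²) = √(0.102 + 0.102) = 0.452, so δu/u = 0.254.
Q is then a monomial in u, a, w:
δQ/Q = √((δu/u)² + (-2·δa/a)² + (2·δw/w)²) = √(0.0643 + 0.0225 + 0.00490) = 0.303

0.303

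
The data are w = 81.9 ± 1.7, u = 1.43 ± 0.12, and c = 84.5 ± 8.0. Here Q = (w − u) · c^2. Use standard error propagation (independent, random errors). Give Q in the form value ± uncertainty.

Let h = w − u = 80.5. δh = √(δw² + δu²) = √(2.89 + 0.0144) = 1.70, so δh/h = 0.0212.
Q is then a monomial in h, c:
δQ/Q = √((δh/h)² + (2·δc/c)²) = √(0.000449 + 0.0359) = 0.191
Q = 5.75e+05, so δQ = 0.191 × 5.75e+05 = 1.09e+05.

(5.75 ± 1.09) × 10^5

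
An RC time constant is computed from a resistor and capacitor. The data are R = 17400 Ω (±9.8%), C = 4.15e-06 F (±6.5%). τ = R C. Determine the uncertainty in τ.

τ is a product of powers, so relative uncertainties combine in quadrature:
  (1·δR/R)² = (1×0.0980)² = 0.00960;  (1·δC/C)² = (1×0.0650)² = 0.00423
δτ/τ = √(0.0138) = 0.118
τ = 0.0722 s, so δτ = 0.118 × 0.0722 = 0.00849 s.

0.00849 s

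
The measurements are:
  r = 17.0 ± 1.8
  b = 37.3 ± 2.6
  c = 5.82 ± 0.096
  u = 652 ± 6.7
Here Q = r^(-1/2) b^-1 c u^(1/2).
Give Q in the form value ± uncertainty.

Relative error in a monomial: (δQ/Q)² = Σ (nᵢ · δxᵢ/xᵢ)².
  (−½·δr/r)² = (-0.5×0.106)² = 0.00280;  (-1·δb/b)² = (-1×0.0697)² = 0.00486;  (1·δc/c)² = (1×0.0165)² = 0.000272;  (½·δu/u)² = (0.5×0.0103)² = 2.64e-05
δQ/Q = √(0.00796) = 0.0892
Q = 0.966, so δQ = 0.0892 × 0.966 = 0.0862.

0.966 ± 0.0862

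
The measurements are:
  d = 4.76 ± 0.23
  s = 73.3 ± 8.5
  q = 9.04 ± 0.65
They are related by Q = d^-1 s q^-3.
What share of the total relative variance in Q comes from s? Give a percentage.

21.6%

(δQ/Q)² = (-1·δd/d)² + (1·δs/s)² + (-3·δq/q)²
  d term: (-1×0.0483)² = 0.00233
  s term: (1×0.116)² = 0.0134
  q term: (-3×0.0719)² = 0.0465
Total = 0.0623. Share from s = 0.0134/0.0623 = 0.216.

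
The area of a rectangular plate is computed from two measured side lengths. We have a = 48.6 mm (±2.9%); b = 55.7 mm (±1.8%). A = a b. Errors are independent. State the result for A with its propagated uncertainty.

Since A is a product/quotient, work with relative uncertainties:
  (1·δa/a)² = (1×0.0290)² = 0.000841;  (1·δb/b)² = (1×0.0180)² = 0.000324
δA/A = √(0.00116) = 0.0341
A = 2710 mm^2, so δA = 0.0341 × 2710 = 92.4 mm^2.

2710 ± 92.4 mm^2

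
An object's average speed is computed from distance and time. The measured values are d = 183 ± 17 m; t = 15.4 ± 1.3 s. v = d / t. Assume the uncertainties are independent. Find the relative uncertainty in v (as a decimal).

Since v is a product/quotient, work with relative uncertainties:
  (1·δd/d)² = (1×0.0929)² = 0.00863;  (-1·δt/t)² = (-1×0.0844)² = 0.00713
δv/v = √(0.0158) = 0.126

0.126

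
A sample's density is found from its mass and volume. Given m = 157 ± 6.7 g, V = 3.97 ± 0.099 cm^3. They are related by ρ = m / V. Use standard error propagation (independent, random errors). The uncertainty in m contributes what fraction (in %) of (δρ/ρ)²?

(δρ/ρ)² = (1·δm/m)² + (-1·δV/V)²
  m term: (1×0.0427)² = 0.00182
  V term: (-1×0.0249)² = 0.000622
Total = 0.00244. Share from m = 0.00182/0.00244 = 0.745.

74.5%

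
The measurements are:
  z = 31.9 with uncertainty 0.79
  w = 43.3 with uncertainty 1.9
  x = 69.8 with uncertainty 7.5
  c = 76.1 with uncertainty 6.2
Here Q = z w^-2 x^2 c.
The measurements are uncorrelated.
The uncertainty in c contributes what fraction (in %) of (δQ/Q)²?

10.9%

(δQ/Q)² = (1·δz/z)² + (-2·δw/w)² + (2·δx/x)² + (1·δc/c)²
  z term: (1×0.0248)² = 0.000613
  w term: (-2×0.0439)² = 0.00770
  x term: (2×0.107)² = 0.0462
  c term: (1×0.0815)² = 0.00664
Total = 0.0611. Share from c = 0.00664/0.0611 = 0.109.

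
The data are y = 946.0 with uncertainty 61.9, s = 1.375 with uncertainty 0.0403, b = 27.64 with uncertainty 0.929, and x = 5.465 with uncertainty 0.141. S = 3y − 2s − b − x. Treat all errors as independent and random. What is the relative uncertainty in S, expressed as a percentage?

6.63%

For a sum/difference, combine absolute errors in quadrature:
  (3·δy)² = 34500;  (2·δs)² = 0.00650;  (δb)² = 0.863;  (δx)² = 0.0199
δS = √(34500) = 186
S = 2802, so δS/S = 186/2802 = 0.0663.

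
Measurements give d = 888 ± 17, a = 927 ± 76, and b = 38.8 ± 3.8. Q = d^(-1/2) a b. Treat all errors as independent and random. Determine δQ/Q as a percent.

12.8%

Relative error in a monomial: (δQ/Q)² = Σ (nᵢ · δxᵢ/xᵢ)².
  (−½·δd/d)² = (-0.5×0.0191)² = 9.16e-05;  (1·δa/a)² = (1×0.0820)² = 0.00672;  (1·δb/b)² = (1×0.0979)² = 0.00959
δQ/Q = √(0.0164) = 0.128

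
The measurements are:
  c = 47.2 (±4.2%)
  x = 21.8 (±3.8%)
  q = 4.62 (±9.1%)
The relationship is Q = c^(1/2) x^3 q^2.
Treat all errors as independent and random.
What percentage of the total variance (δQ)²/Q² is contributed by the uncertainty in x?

(δQ/Q)² = (½·δc/c)² + (3·δx/x)² + (2·δq/q)²
  c term: (0.5×0.0420)² = 0.000441
  x term: (3×0.0380)² = 0.0130
  q term: (2×0.0910)² = 0.0331
Total = 0.0466. Share from x = 0.0130/0.0466 = 0.279.

27.9%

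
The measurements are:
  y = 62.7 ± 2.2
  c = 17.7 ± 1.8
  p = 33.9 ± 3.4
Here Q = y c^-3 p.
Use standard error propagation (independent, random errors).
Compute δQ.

Each factor contributes (exponent × relative error)² to (δQ/Q)²:
  (1·δy/y)² = (1×0.0351)² = 0.00123;  (-3·δc/c)² = (-3×0.102)² = 0.0931;  (1·δp/p)² = (1×0.100)² = 0.0101
δQ/Q = √(0.104) = 0.323
Q = 0.383, so δQ = 0.323 × 0.383 = 0.124.

0.124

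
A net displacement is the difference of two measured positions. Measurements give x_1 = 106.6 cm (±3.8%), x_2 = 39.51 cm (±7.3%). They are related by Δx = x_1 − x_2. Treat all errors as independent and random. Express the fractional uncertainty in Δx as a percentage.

Δx is a linear combination, so absolute uncertainties add in quadrature:
  (δx_1)² = 16.4;  (δx_2)² = 8.32
δΔx = √(24.7) = 4.97 cm
Δx = 67.09 cm, so δΔx/Δx = 4.97/67.09 = 0.0741.

7.41%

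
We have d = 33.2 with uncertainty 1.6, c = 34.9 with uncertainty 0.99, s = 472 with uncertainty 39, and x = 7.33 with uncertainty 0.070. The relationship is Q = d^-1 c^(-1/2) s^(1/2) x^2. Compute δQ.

0.403

Products/powers → add relative errors in quadrature, weighted by exponent:
  (-1·δd/d)² = (-1×0.0482)² = 0.00232;  (−½·δc/c)² = (-0.5×0.0284)² = 0.000201;  (½·δs/s)² = (0.5×0.0826)² = 0.00171;  (2·δx/x)² = (2×0.00955)² = 0.000365
δQ/Q = √(0.00460) = 0.0678
Q = 5.95, so δQ = 0.0678 × 5.95 = 0.403.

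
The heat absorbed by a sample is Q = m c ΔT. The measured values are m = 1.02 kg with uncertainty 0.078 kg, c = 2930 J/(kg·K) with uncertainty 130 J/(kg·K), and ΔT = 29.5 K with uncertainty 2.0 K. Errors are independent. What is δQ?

For a monomial Q ∝ m, c, ΔT, fractional errors add in quadrature:
  (1·δm/m)² = (1×0.0765)² = 0.00585;  (1·δc/c)² = (1×0.0444)² = 0.00197;  (1·δΔT/ΔT)² = (1×0.0678)² = 0.00460
δQ/Q = √(0.0124) = 0.111
Q = 88200 J, so δQ = 0.111 × 88200 = 9820 J.

9820 J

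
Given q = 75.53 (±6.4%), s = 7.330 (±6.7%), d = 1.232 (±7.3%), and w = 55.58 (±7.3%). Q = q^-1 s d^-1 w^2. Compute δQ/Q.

0.188

Since Q is a product/quotient, work with relative uncertainties:
  (-1·δq/q)² = (-1×0.0640)² = 0.00410;  (1·δs/s)² = (1×0.0670)² = 0.00449;  (-1·δd/d)² = (-1×0.0730)² = 0.00533;  (2·δw/w)² = (2×0.0730)² = 0.0213
δQ/Q = √(0.0352) = 0.188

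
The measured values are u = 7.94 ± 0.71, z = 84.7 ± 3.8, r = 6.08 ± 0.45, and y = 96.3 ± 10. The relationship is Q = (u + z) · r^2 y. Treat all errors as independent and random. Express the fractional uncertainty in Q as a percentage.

Let w = u + z = 92.6. δw = √(δu² + δz²) = √(0.504 + 14.4) = 3.87, so δw/w = 0.0417.
Q is then a monomial in w, r, y:
δQ/Q = √((δw/w)² + (2·δr/r)² + (1·δy/y)²) = √(0.00174 + 0.0219 + 0.0108) = 0.186

18.6%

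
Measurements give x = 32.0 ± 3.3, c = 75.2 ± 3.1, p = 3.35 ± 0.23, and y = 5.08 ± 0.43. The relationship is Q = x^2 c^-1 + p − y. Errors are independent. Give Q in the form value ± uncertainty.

11.9 ± 2.91

Let w = x^2·c^-1 = 13.6. δw/w = √((2·δx/x)² + (-1·δc/c)²) = √(0.0425 + 0.00170) = 0.210, so δw = 2.86.
Q = w + p − y: δQ = √(δw² + δp² + δy²) = √(8.20 + 0.0529 + 0.185) = 2.91
Q = 11.9.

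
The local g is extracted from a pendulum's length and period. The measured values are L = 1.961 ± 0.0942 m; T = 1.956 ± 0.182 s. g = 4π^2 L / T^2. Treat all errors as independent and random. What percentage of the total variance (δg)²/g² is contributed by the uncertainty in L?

(δg/g)² = (1·δL/L)² + (-2·δT/T)²
  L term: (1×0.0480)² = 0.00231
  T term: (-2×0.0930)² = 0.0346
Total = 0.0369. Share from L = 0.00231/0.0369 = 0.0625.

6.25%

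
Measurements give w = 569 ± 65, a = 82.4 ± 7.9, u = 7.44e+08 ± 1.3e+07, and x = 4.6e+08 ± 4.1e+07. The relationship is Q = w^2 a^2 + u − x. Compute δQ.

6.57e+08

Let p = w^2·a^2 = 2.2e+09. δp/p = √((2·δw/w)² + (2·δa/a)²) = √(0.0522 + 0.0368) = 0.298, so δp = 6.56e+08.
Q = p + u − x: δQ = √(δp² + δu² + δx²) = √(4.3e+17 + 1.69e+14 + 1.68e+15) = 6.57e+08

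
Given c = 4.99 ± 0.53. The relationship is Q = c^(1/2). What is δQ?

Relative error in a monomial: (δQ/Q)² = Σ (nᵢ · δxᵢ/xᵢ)².
  (½·δc/c)² = (0.5×0.106)² = 0.00282
δQ/Q = √(0.00282) = 0.0531
Q = 2.23, so δQ = 0.0531 × 2.23 = 0.119.

0.119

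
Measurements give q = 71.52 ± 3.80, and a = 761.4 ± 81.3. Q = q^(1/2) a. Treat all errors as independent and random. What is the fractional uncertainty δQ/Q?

0.110

Since Q is a product/quotient, work with relative uncertainties:
  (½·δq/q)² = (0.5×0.0531)² = 0.000706;  (1·δa/a)² = (1×0.107)² = 0.0114
δQ/Q = √(0.0121) = 0.110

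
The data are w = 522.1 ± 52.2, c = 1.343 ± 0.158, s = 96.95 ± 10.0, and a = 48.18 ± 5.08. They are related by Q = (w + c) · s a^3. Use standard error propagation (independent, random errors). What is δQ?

Let u = w + c = 523.4. δu = √(δw² + δc²) = √(2720 + 0.0250) = 52.2, so δu/u = 0.0997.
Q is then a monomial in u, s, a:
δQ/Q = √((δu/u)² + (1·δs/s)² + (3·δa/a)²) = √(0.00995 + 0.0106 + 0.100) = 0.347
Q = 5.676e+09, so δQ = 0.347 × 5.676e+09 = 1.97e+09.

1.97e+09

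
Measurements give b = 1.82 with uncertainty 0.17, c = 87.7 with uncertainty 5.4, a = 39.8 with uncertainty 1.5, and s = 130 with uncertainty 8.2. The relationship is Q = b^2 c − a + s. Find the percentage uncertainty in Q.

15.2%

Let p = b^2·c = 290. δp/p = √((2·δb/b)² + (1·δc/c)²) = √(0.0349 + 0.00379) = 0.197, so δp = 57.1.
Q = p − a + s: δQ = √(δp² + δa² + δs²) = √(3270 + 2.25 + 67.2) = 57.7
Q = 381, so δQ/Q = 57.7/381 = 0.152.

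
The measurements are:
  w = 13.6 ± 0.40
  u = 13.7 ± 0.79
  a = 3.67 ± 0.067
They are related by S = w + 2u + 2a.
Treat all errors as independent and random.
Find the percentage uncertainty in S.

3.38%

Each term contributes (cᵢ δxᵢ)² to (δS)²:
  (δw)² = 0.160;  (2·δu)² = 2.50;  (2·δa)² = 0.0180
δS = √(2.67) = 1.64
S = 48.3, so δS/S = 1.64/48.3 = 0.0338.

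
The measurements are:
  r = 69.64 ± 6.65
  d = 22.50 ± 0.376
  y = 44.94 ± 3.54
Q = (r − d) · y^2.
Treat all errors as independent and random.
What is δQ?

Let u = r − d = 47.14. δu = √(δr² + δd²) = √(44.2 + 0.141) = 6.66, so δu/u = 0.141.
Q is then a monomial in u, y:
δQ/Q = √((δu/u)² + (2·δy/y)²) = √(0.0200 + 0.0248) = 0.212
Q = 95200, so δQ = 0.212 × 95200 = 20100.

20100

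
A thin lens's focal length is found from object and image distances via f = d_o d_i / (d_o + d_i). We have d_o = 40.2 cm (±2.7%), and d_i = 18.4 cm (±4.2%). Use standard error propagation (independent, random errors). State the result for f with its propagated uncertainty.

∂f/∂d_o = (d_i/(d_o+d_i))² = 0.0986;  ∂f/∂d_i = (d_o/(d_o+d_i))² = 0.471
δf = √((∂f/∂d_o · δd_o)² + (∂f/∂d_i · δd_i)²) = √(0.0115 + 0.132) = 0.379 cm
f = 12.6 cm.

12.6 ± 0.379 cm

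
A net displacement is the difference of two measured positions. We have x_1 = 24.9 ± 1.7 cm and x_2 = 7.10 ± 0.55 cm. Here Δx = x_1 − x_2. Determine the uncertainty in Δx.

For a sum/difference, combine absolute errors in quadrature:
  (δx_1)² = 2.89;  (δx_2)² = 0.303
δΔx = √(3.19) = 1.79 cm

1.79 cm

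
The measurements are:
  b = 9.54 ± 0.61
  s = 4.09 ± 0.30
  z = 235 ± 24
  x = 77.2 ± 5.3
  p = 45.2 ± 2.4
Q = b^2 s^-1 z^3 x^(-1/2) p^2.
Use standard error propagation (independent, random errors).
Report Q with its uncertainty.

(6.71 ± 2.40) × 10^10

For a monomial Q ∝ b^2, s^-1, z^3, x^(-1/2), p^2, fractional errors add in quadrature:
  (2·δb/b)² = (2×0.0639)² = 0.0164;  (-1·δs/s)² = (-1×0.0733)² = 0.00538;  (3·δz/z)² = (3×0.102)² = 0.0939;  (−½·δx/x)² = (-0.5×0.0687)² = 0.00118;  (2·δp/p)² = (2×0.0531)² = 0.0113
δQ/Q = √(0.128) = 0.358
Q = 6.71e+10, so δQ = 0.358 × 6.71e+10 = 2.4e+10.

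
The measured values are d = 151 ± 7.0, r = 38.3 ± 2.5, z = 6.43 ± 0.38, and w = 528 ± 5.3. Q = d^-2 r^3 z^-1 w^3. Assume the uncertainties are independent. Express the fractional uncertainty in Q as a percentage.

Each factor contributes (exponent × relative error)² to (δQ/Q)²:
  (-2·δd/d)² = (-2×0.0464)² = 0.00860;  (3·δr/r)² = (3×0.0653)² = 0.0383;  (-1·δz/z)² = (-1×0.0591)² = 0.00349;  (3·δw/w)² = (3×0.0100)² = 0.000907
δQ/Q = √(0.0513) = 0.227

22.7%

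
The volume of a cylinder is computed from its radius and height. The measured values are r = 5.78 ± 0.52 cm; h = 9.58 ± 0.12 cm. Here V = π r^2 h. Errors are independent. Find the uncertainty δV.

181 cm^3

Relative error in a monomial: (δV/V)² = Σ (nᵢ · δxᵢ/xᵢ)².
  (2·δr/r)² = (2×0.0900)² = 0.0324;  (1·δh/h)² = (1×0.0125)² = 0.000157
δV/V = √(0.0325) = 0.180
V = 1010 cm^3, so δV = 0.180 × 1010 = 181 cm^3.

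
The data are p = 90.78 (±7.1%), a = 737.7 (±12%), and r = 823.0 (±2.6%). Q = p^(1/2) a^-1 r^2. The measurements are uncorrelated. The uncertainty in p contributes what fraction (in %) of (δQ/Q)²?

6.86%

(δQ/Q)² = (½·δp/p)² + (-1·δa/a)² + (2·δr/r)²
  p term: (0.5×0.0710)² = 0.00126
  a term: (-1×0.120)² = 0.0144
  r term: (2×0.0260)² = 0.00270
Total = 0.0184. Share from p = 0.00126/0.0184 = 0.0686.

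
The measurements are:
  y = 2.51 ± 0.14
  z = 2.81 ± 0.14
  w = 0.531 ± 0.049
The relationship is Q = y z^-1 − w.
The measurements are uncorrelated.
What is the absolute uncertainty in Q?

0.0828

Let p = y·z^-1 = 0.893. δp/p = √((1·δy/y)² + (-1·δz/z)²) = √(0.00311 + 0.00248) = 0.0748, so δp = 0.0668.
Q = p − w: δQ = √(δp² + δw²) = √(0.00446 + 0.00240) = 0.0828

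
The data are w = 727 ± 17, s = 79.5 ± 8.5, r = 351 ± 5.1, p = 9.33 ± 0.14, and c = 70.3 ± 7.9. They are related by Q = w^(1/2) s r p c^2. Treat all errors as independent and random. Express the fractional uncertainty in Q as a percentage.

25.0%

Relative error in a monomial: (δQ/Q)² = Σ (nᵢ · δxᵢ/xᵢ)².
  (½·δw/w)² = (0.5×0.0234)² = 0.000137;  (1·δs/s)² = (1×0.107)² = 0.0114;  (1·δr/r)² = (1×0.0145)² = 0.000211;  (1·δp/p)² = (1×0.0150)² = 0.000225;  (2·δc/c)² = (2×0.112)² = 0.0505
δQ/Q = √(0.0625) = 0.250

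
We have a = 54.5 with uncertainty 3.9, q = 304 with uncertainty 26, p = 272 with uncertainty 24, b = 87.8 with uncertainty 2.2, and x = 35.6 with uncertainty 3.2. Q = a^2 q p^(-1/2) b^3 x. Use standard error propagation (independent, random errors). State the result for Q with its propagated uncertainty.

Relative error in a monomial: (δQ/Q)² = Σ (nᵢ · δxᵢ/xᵢ)².
  (2·δa/a)² = (2×0.0716)² = 0.0205;  (1·δq/q)² = (1×0.0855)² = 0.00731;  (−½·δp/p)² = (-0.5×0.0882)² = 0.00195;  (3·δb/b)² = (3×0.0251)² = 0.00565;  (1·δx/x)² = (1×0.0899)² = 0.00808
δQ/Q = √(0.0435) = 0.209
Q = 1.32e+12, so δQ = 0.209 × 1.32e+12 = 2.75e+11.

(1.32 ± 0.275) × 10^12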